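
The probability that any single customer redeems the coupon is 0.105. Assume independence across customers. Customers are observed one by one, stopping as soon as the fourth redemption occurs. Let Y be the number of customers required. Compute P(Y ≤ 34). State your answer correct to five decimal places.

0.48512

Finishing within 34 customers ⇔ at least 4 successes in the first 34. With X ~ Binomial(34, 0.105), P(Y ≤ 34) = 1 − P(X ≤ 3).
  k=0: C(34,0)·0.105^0·0.895^34 = 0.0230135
  k=1: C(34,1)·0.105^1·0.895^33 = 0.0917970
  k=2: C(34,2)·0.105^2·0.895^32 = 0.1776964
  k=3: C(34,3)·0.105^3·0.895^31 = 0.2223687
1 − 0.5148755 = 0.4851245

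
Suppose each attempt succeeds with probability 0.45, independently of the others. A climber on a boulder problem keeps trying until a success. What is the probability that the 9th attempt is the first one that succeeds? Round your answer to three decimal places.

0.004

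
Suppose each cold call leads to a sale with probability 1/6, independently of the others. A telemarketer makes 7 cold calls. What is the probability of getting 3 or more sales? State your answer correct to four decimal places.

X ~ Binomial(7, 0.166667); P(X ≥ 3) = Σ C(7,k) p^k (1−p)^(7−k) over k:
  k=3: C(7,3)·0.166667^3·0.833333^4 = 0.078143
  k=4: C(7,4)·0.166667^4·0.833333^3 = 0.015629
  k=5: C(7,5)·0.166667^5·0.833333^2 = 0.001875
  k=6: C(7,6)·0.166667^6·0.833333^1 = 0.000125
  k=7: C(7,7)·0.166667^7·0.833333^0 = 0.000004
Total = 0.095775

0.0958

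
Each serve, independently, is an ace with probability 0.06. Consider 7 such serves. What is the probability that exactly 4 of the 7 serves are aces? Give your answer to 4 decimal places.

X ~ Binomial(n=7, p=0.06).
P(X=4) = C(7,4) · p^4 · (1−p)^3
= 35 · 1.296e-05 · 0.83058 = 0.000377

0.0004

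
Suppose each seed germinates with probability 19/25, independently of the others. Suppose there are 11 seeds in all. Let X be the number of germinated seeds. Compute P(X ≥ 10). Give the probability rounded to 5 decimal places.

0.21858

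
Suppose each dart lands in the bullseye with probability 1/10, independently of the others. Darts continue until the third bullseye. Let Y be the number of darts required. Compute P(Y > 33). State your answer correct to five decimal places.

0.34566

Needing more than 33 darts ⇔ fewer than 3 successes in the first 33. With X ~ Binomial(33, 0.10), P(Y > 33) = P(X ≤ 2).
  k=0: C(33,0)·0.10^0·0.90^33 = 0.0309032
  k=1: C(33,1)·0.10^1·0.90^32 = 0.1133116
  k=2: C(33,2)·0.10^2·0.90^31 = 0.2014428
P(X ≤ 2) = 0.3456575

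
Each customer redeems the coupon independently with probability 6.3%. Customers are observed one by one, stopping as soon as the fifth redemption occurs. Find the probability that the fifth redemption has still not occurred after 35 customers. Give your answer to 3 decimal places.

Needing more than 35 customers ⇔ fewer than 5 successes in the first 35. With X ~ Binomial(35, 0.063), P(Y > 35) = P(X ≤ 4).
  k=0: C(35,0)·0.063^0·0.937^35 = 0.10254
  k=1: C(35,1)·0.063^1·0.937^34 = 0.24130
  k=2: C(35,2)·0.063^2·0.937^33 = 0.27581
  k=3: C(35,3)·0.063^3·0.937^32 = 0.20398
  k=4: C(35,4)·0.063^4·0.937^31 = 0.10972
P(X ≤ 4) = 0.93335

0.933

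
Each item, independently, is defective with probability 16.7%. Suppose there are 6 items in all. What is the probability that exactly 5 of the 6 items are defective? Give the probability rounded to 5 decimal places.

X ~ Binomial(n=6, p=0.167).
P(X=5) = C(6,5) · p^5 · (1−p)^1
= 6 · 0.00012989 · 0.833 = 0.0006492

0.00065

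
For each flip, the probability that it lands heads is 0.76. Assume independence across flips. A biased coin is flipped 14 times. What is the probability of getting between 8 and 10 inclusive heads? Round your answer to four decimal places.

0.4122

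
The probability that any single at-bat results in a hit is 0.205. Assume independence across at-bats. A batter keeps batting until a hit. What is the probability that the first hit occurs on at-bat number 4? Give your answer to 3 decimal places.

0.103

Geometric (trials to first success), p = 0.205.
P(Y = 4) = (1−p)^3 · p = 0.50246 · 0.205 = 0.10300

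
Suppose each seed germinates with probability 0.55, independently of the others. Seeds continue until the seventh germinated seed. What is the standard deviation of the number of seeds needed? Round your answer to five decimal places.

3.22695

Y = total seeds until the seventh success; negative binomial with r=7, p=0.55.
SD(Y) = √[r(1−p)/p²] = √(10.4132231) = 3.2269526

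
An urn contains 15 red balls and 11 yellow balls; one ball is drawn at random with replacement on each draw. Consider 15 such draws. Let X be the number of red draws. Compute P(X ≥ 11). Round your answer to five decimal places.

X ~ Binomial(15, 0.576923); P(X ≥ 11) = Σ C(15,k) p^k (1−p)^(15−k) over k:
  k=11: C(15,11)·0.576923^11·0.423077^4 = 0.1030640
  k=12: C(15,12)·0.576923^12·0.423077^3 = 0.0468473
  k=13: C(15,13)·0.576923^13·0.423077^2 = 0.0147421
  k=14: C(15,14)·0.576923^14·0.423077^1 = 0.0028718
  k=15: C(15,15)·0.576923^15·0.423077^0 = 0.0002611
Total = 0.1677864

0.16779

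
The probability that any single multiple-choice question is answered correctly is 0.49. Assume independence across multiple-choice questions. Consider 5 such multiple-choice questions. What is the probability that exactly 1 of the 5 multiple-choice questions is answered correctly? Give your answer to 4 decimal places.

0.1657

X ~ Binomial(n=5, p=0.49).
P(X=1) = C(5,1) · p^1 · (1−p)^4
= 5 · 0.49 · 0.067652 = 0.165747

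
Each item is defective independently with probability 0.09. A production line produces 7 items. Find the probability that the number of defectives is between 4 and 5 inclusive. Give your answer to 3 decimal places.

0.002

X ~ Binomial(7, 0.09); P(4 ≤ X ≤ 5) = Σ C(7,k) p^k (1−p)^(7−k) over k:
  k=4: C(7,4)·0.09^4·0.91^3 = 0.00173
  k=5: C(7,5)·0.09^5·0.91^2 = 0.00010
Total = 0.00183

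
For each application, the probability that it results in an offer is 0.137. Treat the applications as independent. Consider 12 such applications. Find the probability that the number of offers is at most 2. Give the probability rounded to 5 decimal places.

0.77961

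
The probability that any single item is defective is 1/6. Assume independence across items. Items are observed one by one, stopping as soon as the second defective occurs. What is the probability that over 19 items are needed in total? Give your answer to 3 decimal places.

Needing more than 19 items ⇔ fewer than 2 successes in the first 19. With X ~ Binomial(19, 0.166667), P(Y > 19) = P(X ≤ 1).
  k=0: C(19,0)·0.166667^0·0.833333^19 = 0.03130
  k=1: C(19,1)·0.166667^1·0.833333^18 = 0.11894
P(X ≤ 1) = 0.15024

0.150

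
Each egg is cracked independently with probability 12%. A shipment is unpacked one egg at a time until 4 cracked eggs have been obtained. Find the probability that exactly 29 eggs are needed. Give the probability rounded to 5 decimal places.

0.02781

Y = trial on which the fourth success occurs; negative binomial, r=4, p=0.12.
P(Y=29) = C(28,3) · p^4 · (1−p)^25
= 3276 · 0.00020736 · 0.040932 = 0.0278058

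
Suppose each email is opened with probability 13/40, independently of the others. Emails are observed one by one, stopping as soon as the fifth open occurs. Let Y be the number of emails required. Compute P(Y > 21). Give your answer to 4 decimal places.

0.1379

Needing more than 21 emails ⇔ fewer than 5 successes in the first 21. With X ~ Binomial(21, 0.325), P(Y > 21) = P(X ≤ 4).
  k=0: C(21,0)·0.325^0·0.675^21 = 0.000260
  k=1: C(21,1)·0.325^1·0.675^20 = 0.002631
  k=2: C(21,2)·0.325^2·0.675^19 = 0.012669
  k=3: C(21,3)·0.325^3·0.675^18 = 0.038634
  k=4: C(21,4)·0.325^4·0.675^17 = 0.083707
P(X ≤ 4) = 0.137902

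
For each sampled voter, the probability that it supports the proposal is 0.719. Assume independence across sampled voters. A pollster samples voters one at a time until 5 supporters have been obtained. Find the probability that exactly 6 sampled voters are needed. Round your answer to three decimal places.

Y = trial on which the fifth success occurs; negative binomial, r=5, p=0.719.
P(Y=6) = C(5,4) · p^5 · (1−p)^1
= 5 · 0.19215 · 0.281 = 0.26997

0.270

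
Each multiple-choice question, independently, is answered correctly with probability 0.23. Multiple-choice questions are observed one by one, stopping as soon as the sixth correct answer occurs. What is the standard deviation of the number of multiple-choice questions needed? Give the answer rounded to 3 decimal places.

9.345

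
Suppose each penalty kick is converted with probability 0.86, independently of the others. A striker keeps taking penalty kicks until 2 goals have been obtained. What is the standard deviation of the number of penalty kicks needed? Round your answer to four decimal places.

Y = total penalty kicks until the second success; negative binomial with r=2, p=0.86.
SD(Y) = √[r(1−p)/p²] = √(0.378583) = 0.615291

0.6153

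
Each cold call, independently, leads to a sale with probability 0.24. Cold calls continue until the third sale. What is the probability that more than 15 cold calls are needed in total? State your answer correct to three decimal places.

0.264

Needing more than 15 cold calls ⇔ fewer than 3 successes in the first 15. With X ~ Binomial(15, 0.24), P(Y > 15) = P(X ≤ 2).
  k=0: C(15,0)·0.24^0·0.76^15 = 0.01630
  k=1: C(15,1)·0.24^1·0.76^14 = 0.07721
  k=2: C(15,2)·0.24^2·0.76^13 = 0.17068
P(X ≤ 2) = 0.26420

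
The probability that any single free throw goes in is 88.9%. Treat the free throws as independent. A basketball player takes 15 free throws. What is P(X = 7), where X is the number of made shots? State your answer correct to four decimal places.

X ~ Binomial(n=15, p=0.889).
P(X=7) = C(15,7) · p^7 · (1−p)^8
= 6435 · 0.43885 · 2.3045e-08 = 0.000065

0.0001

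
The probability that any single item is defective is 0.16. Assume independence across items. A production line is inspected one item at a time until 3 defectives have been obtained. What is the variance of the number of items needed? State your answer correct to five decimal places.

98.43750

Y = total items until the third success; negative binomial with r=3, p=0.16.
Var(Y) = r(1−p)/p² = 3·0.84 / 0.16² = 98.4375000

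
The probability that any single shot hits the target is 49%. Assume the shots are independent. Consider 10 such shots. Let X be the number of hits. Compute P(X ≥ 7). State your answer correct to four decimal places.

0.1560

X ~ Binomial(10, 0.49); P(X ≥ 7) = Σ C(10,k) p^k (1−p)^(10−k) over k:
  k=7: C(10,7)·0.49^7·0.51^3 = 0.107960
  k=8: C(10,8)·0.49^8·0.51^2 = 0.038897
  k=9: C(10,9)·0.49^9·0.51^1 = 0.008305
  k=10: C(10,10)·0.49^10·0.51^0 = 0.000798
Total = 0.155961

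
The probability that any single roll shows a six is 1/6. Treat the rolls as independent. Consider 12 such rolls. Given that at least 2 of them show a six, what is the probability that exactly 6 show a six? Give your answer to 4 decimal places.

X ~ Binomial(12, 0.166667). Want P(X=6 | X≥2) = P(X=6) / P(X≥2).
P(X=6) = C(12,6)·0.166667^6·0.833333^6 = 0.006632
P(X≥2) = 1 − 0.112157 − 0.269176 = 0.618667
Ratio = 0.006632 / 0.618667 = 0.010721

0.0107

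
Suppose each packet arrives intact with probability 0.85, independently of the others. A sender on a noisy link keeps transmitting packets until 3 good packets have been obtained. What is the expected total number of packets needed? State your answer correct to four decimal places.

3.5294

Y = total packets until the third success; negative binomial with r=3, p=0.85.
E[Y] = r / p = 3 / 0.85 = 3.529412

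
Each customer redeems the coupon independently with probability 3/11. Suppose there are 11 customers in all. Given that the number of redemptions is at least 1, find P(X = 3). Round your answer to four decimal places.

X ~ Binomial(11, 0.272727). Want P(X=3 | X≥1) = P(X=3) / P(X≥1).
P(X=3) = C(11,3)·0.272727^3·0.727273^8 = 0.261968
P(X≥1) = 1 − 0.030107 = 0.969893
Ratio = 0.261968 / 0.969893 = 0.270100

0.2701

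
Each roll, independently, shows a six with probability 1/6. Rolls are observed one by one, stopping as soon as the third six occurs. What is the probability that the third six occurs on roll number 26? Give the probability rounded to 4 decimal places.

0.0210

Y = trial on which the third success occurs; negative binomial, r=3, p=0.166667.
P(Y=26) = C(25,2) · p^3 · (1−p)^23
= 300 · 0.0046296 · 0.015095 = 0.020965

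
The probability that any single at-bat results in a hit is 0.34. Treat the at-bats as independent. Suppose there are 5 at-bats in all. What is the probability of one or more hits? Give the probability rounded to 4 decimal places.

0.8748

P(at least one) = 1 − P(none) = 1 − (1 − 0.34)^5
= 1 − 0.125233 = 0.874767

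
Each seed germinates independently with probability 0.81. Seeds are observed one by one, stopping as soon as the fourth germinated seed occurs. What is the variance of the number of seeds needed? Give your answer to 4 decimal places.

1.1584

Y = total seeds until the fourth success; negative binomial with r=4, p=0.81.
Var(Y) = r(1−p)/p² = 4·0.19 / 0.81² = 1.158360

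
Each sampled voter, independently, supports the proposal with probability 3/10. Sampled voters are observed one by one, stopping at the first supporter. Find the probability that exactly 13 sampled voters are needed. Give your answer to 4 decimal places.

0.0042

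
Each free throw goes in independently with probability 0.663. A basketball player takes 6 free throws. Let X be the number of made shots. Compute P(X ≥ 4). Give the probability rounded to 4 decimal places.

0.6731

X ~ Binomial(6, 0.663); P(X ≥ 4) = Σ C(6,k) p^k (1−p)^(6−k) over k:
  k=4: C(6,4)·0.663^4·0.337^2 = 0.329159
  k=5: C(6,5)·0.663^5·0.337^1 = 0.259029
  k=6: C(6,6)·0.663^6·0.337^0 = 0.084934
Total = 0.673122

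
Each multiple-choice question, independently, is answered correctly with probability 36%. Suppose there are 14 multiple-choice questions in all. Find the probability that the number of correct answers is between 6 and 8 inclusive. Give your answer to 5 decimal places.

X ~ Binomial(14, 0.36); P(6 ≤ X ≤ 8) = Σ C(14,k) p^k (1−p)^(14−k) over k:
  k=6: C(14,6)·0.36^6·0.64^8 = 0.1839967
  k=7: C(14,7)·0.36^7·0.64^7 = 0.1182836
  k=8: C(14,8)·0.36^8·0.64^6 = 0.0582177
Total = 0.3604981

0.36050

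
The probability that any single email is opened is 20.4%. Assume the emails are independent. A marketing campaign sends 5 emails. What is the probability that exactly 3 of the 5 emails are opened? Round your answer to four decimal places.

0.0538

X ~ Binomial(n=5, p=0.204).
P(X=3) = C(5,3) · p^3 · (1−p)^2
= 10 · 0.0084897 · 0.63362 = 0.053792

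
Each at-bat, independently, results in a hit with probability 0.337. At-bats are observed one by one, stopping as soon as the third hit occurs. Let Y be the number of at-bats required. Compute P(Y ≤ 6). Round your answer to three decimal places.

0.327

Finishing within 6 at-bats ⇔ at least 3 successes in the first 6. With X ~ Binomial(6, 0.337), P(Y ≤ 6) = 1 − P(X ≤ 2).
  k=0: C(6,0)·0.337^0·0.663^6 = 0.08493
  k=1: C(6,1)·0.337^1·0.663^5 = 0.25903
  k=2: C(6,2)·0.337^2·0.663^4 = 0.32916
1 − 0.67312 = 0.32688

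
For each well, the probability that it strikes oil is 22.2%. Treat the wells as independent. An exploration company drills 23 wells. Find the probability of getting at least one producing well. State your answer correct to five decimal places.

0.99689

P(at least one) = 1 − P(none) = 1 − (1 − 0.222)^23
= 1 − 0.0031084 = 0.9968916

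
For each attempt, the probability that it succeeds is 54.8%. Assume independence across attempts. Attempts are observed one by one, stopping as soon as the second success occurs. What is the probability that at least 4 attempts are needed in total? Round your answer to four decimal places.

Needing more than 3 attempts ⇔ fewer than 2 successes in the first 3. With X ~ Binomial(3, 0.548), P(Y > 3) = P(X ≤ 1).
  k=0: C(3,0)·0.548^0·0.452^3 = 0.092345
  k=1: C(3,1)·0.548^1·0.452^2 = 0.335876
P(X ≤ 1) = 0.428221

0.4282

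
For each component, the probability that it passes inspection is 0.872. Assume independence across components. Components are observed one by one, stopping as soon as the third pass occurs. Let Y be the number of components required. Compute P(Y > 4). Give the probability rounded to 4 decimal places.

Needing more than 4 components ⇔ fewer than 3 successes in the first 4. With X ~ Binomial(4, 0.872), P(Y > 4) = P(X ≤ 2).
  k=0: C(4,0)·0.872^0·0.128^4 = 0.000268
  k=1: C(4,1)·0.872^1·0.128^3 = 0.007315
  k=2: C(4,2)·0.872^2·0.128^2 = 0.074749
P(X ≤ 2) = 0.082332

0.0823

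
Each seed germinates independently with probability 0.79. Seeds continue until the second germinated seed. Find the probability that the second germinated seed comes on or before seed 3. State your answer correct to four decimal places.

0.8862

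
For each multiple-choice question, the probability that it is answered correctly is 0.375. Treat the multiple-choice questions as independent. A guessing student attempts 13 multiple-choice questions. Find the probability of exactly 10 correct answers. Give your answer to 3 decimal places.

0.004

X ~ Binomial(n=13, p=0.375).
P(X=10) = C(13,10) · p^10 · (1−p)^3
= 286 · 5.4994e-05 · 0.24414 = 0.00384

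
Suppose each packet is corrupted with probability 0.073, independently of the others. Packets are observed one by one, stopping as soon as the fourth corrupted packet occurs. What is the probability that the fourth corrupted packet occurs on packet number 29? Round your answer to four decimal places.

Y = trial on which the fourth success occurs; negative binomial, r=4, p=0.073.
P(Y=29) = C(28,3) · p^4 · (1−p)^25
= 3276 · 2.8398e-05 · 0.15031 = 0.013984

0.0140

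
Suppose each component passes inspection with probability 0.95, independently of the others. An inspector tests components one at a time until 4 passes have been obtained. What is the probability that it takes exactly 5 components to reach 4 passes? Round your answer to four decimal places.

0.1629

Y = trial on which the fourth success occurs; negative binomial, r=4, p=0.95.
P(Y=5) = C(4,3) · p^4 · (1−p)^1
= 4 · 0.81451 · 0.05 = 0.162901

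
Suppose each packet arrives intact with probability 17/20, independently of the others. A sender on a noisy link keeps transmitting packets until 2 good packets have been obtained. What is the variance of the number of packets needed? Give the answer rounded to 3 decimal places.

0.415

Y = total packets until the second success; negative binomial with r=2, p=0.85.
Var(Y) = r(1−p)/p² = 2·0.15 / 0.85² = 0.41522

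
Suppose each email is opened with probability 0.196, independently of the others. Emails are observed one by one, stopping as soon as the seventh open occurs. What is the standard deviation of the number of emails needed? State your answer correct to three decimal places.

12.104

Y = total emails until the seventh success; negative binomial with r=7, p=0.196.
SD(Y) = √[r(1−p)/p²] = √(146.50146) = 12.10378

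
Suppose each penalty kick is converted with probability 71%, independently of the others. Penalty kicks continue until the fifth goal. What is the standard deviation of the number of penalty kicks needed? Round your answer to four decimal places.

1.6960

Y = total penalty kicks until the fifth success; negative binomial with r=5, p=0.71.
SD(Y) = √[r(1−p)/p²] = √(2.876413) = 1.695999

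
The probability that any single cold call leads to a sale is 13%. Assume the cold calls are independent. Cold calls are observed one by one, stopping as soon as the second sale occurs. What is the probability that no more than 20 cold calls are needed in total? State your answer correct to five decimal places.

0.75385

Finishing within 20 cold calls ⇔ at least 2 successes in the first 20. With X ~ Binomial(20, 0.13), P(Y ≤ 20) = 1 − P(X ≤ 1).
  k=0: C(20,0)·0.13^0·0.87^20 = 0.0617142
  k=1: C(20,1)·0.13^1·0.87^19 = 0.1844332
1 − 0.2461474 = 0.7538526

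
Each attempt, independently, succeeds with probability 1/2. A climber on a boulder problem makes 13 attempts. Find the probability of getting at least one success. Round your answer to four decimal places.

P(at least one) = 1 − P(none) = 1 − (1 − 0.50)^13
= 1 − 0.000122 = 0.999878

0.9999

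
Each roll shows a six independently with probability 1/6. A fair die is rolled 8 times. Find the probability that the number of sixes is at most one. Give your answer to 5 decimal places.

X ~ Binomial(8, 0.166667); P(X ≤ 1) = Σ C(8,k) p^k (1−p)^(8−k) over k:
  k=0: C(8,0)·0.166667^0·0.833333^8 = 0.2325680
  k=1: C(8,1)·0.166667^1·0.833333^7 = 0.3721089
Total = 0.6046769

0.60468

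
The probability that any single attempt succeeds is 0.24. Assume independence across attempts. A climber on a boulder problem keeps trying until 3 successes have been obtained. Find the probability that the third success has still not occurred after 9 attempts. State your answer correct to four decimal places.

Needing more than 9 attempts ⇔ fewer than 3 successes in the first 9. With X ~ Binomial(9, 0.24), P(Y > 9) = P(X ≤ 2).
  k=0: C(9,0)·0.24^0·0.76^9 = 0.084591
  k=1: C(9,1)·0.24^1·0.76^8 = 0.240416
  k=2: C(9,2)·0.24^2·0.76^7 = 0.303683
P(X ≤ 2) = 0.628689

0.6287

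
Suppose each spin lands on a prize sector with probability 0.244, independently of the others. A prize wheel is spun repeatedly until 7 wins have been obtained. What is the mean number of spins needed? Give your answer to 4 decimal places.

28.6885

Y = total spins until the seventh success; negative binomial with r=7, p=0.244.
E[Y] = r / p = 7 / 0.244 = 28.688525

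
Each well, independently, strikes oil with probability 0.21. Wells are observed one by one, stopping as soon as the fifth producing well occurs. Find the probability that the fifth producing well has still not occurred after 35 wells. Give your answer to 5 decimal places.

Needing more than 35 wells ⇔ fewer than 5 successes in the first 35. With X ~ Binomial(35, 0.21), P(Y > 35) = P(X ≤ 4).
  k=0: C(35,0)·0.21^0·0.79^35 = 0.0002612
  k=1: C(35,1)·0.21^1·0.79^34 = 0.0024300
  k=2: C(35,2)·0.21^2·0.79^33 = 0.0109812
  k=3: C(35,3)·0.21^3·0.79^32 = 0.0321096
  k=4: C(35,4)·0.21^4·0.79^31 = 0.0682836
P(X ≤ 4) = 0.1140656

0.11407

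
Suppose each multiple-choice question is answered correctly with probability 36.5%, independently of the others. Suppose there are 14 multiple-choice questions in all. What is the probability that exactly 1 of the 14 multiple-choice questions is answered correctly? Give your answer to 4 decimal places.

X ~ Binomial(n=14, p=0.365).
P(X=1) = C(14,1) · p^1 · (1−p)^13
= 14 · 0.365 · 0.0027293 = 0.013947

0.0139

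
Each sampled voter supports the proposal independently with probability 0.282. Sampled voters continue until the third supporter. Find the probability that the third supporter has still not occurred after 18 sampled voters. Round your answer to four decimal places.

Needing more than 18 sampled voters ⇔ fewer than 3 successes in the first 18. With X ~ Binomial(18, 0.282), P(Y > 18) = P(X ≤ 2).
  k=0: C(18,0)·0.282^0·0.718^18 = 0.002572
  k=1: C(18,1)·0.282^1·0.718^17 = 0.018182
  k=2: C(18,2)·0.282^2·0.718^16 = 0.060699
P(X ≤ 2) = 0.081453

0.0815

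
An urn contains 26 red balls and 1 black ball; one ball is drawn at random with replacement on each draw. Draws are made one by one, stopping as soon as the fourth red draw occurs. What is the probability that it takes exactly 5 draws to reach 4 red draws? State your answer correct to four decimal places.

0.1274

Y = trial on which the fourth success occurs; negative binomial, r=4, p=0.962963.
P(Y=5) = C(4,3) · p^4 · (1−p)^1
= 4 · 0.85988 · 0.037037 = 0.127390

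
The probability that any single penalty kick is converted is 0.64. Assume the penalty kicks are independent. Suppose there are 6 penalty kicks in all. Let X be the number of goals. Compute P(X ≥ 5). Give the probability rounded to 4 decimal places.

X ~ Binomial(6, 0.64); P(X ≥ 5) = Σ C(6,k) p^k (1−p)^(6−k) over k:
  k=5: C(6,5)·0.64^5·0.36^1 = 0.231928
  k=6: C(6,6)·0.64^6·0.36^0 = 0.068719
Total = 0.300648

0.3006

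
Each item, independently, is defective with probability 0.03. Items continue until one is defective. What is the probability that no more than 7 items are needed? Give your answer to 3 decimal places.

Y = number of items to the first success; geometric, p = 0.03.
P(Y ≤ 7) = 1 − (1−p)^7 = 1 − 0.80798 = 0.19202

0.192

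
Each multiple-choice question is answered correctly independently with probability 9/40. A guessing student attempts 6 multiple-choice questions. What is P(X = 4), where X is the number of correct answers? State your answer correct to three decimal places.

X ~ Binomial(n=6, p=0.225).
P(X=4) = C(6,4) · p^4 · (1−p)^2
= 15 · 0.0025629 · 0.60062 = 0.02309

0.023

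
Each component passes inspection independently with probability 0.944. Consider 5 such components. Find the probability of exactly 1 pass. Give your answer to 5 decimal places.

0.00005

X ~ Binomial(n=5, p=0.944).
P(X=1) = C(5,1) · p^1 · (1−p)^4
= 5 · 0.944 · 9.8345e-06 = 0.0000464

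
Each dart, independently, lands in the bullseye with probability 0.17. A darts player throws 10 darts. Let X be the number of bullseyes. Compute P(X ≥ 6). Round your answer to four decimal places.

0.0027

X ~ Binomial(10, 0.17); P(X ≥ 6) = Σ C(10,k) p^k (1−p)^(10−k) over k:
  k=6: C(10,6)·0.17^6·0.83^4 = 0.002406
  k=7: C(10,7)·0.17^7·0.83^3 = 0.000282
  k=8: C(10,8)·0.17^8·0.83^2 = 0.000022
  k=9: C(10,9)·0.17^9·0.83^1 = 0.000001
  k=10: C(10,10)·0.17^10·0.83^0 = 0.000000
Total = 0.002710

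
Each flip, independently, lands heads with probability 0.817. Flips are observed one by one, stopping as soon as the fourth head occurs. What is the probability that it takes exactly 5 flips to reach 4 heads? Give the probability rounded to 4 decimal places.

0.3261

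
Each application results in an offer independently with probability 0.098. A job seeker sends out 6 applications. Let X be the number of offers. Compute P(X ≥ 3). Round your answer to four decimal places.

0.0150

X ~ Binomial(6, 0.098); P(X ≥ 3) = Σ C(6,k) p^k (1−p)^(6−k) over k:
  k=3: C(6,3)·0.098^3·0.902^3 = 0.013814
  k=4: C(6,4)·0.098^4·0.902^2 = 0.001126
  k=5: C(6,5)·0.098^5·0.902^1 = 0.000049
  k=6: C(6,6)·0.098^6·0.902^0 = 0.000001
Total = 0.014990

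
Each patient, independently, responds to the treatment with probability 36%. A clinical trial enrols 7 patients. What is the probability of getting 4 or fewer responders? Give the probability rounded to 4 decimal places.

X ~ Binomial(7, 0.36); P(X ≤ 4) = Σ C(7,k) p^k (1−p)^(7−k) over k:
  k=0: C(7,0)·0.36^0·0.64^7 = 0.043980
  k=1: C(7,1)·0.36^1·0.64^6 = 0.173173
  k=2: C(7,2)·0.36^2·0.64^5 = 0.292230
  k=3: C(7,3)·0.36^3·0.64^4 = 0.273965
  k=4: C(7,4)·0.36^4·0.64^3 = 0.154105
Total = 0.937454

0.9375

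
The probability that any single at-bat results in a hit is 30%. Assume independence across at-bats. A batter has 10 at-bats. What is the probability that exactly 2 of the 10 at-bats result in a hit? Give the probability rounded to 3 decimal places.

0.233

X ~ Binomial(n=10, p=0.30).
P(X=2) = C(10,2) · p^2 · (1−p)^8
= 45 · 0.09 · 0.057648 = 0.23347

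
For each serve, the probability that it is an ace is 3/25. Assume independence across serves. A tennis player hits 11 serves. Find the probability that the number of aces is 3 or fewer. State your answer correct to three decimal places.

X ~ Binomial(11, 0.12); P(X ≤ 3) = Σ C(11,k) p^k (1−p)^(11−k) over k:
  k=0: C(11,0)·0.12^0·0.88^11 = 0.24508
  k=1: C(11,1)·0.12^1·0.88^10 = 0.36762
  k=2: C(11,2)·0.12^2·0.88^9 = 0.25065
  k=3: C(11,3)·0.12^3·0.88^8 = 0.10254
Total = 0.96589

0.966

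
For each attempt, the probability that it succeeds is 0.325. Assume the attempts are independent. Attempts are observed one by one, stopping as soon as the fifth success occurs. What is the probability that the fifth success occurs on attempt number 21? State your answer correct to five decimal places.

Y = trial on which the fifth success occurs; negative binomial, r=5, p=0.325.
P(Y=21) = C(20,4) · p^5 · (1−p)^16
= 4845 · 0.0036259 · 0.0018572 = 0.0326265

0.03263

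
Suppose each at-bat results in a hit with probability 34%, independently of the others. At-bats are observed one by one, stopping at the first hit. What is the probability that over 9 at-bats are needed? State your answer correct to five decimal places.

Y = number of at-bats to the first success; geometric, p = 0.34.
P(Y > 9) = P(first 9 all fail) = (1−p)^9 = 0.0237627

0.02376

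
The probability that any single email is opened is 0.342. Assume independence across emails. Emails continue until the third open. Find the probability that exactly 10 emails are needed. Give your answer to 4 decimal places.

Y = trial on which the third success occurs; negative binomial, r=3, p=0.342.
P(Y=10) = C(9,2) · p^3 · (1−p)^7
= 36 · 0.040002 · 0.053405 = 0.076906

0.0769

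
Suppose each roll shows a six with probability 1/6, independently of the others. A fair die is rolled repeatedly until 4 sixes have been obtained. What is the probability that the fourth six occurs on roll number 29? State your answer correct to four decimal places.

0.0265

Y = trial on which the fourth success occurs; negative binomial, r=4, p=0.166667.
P(Y=29) = C(28,3) · p^4 · (1−p)^25
= 3276 · 0.0007716 · 0.010483 = 0.026498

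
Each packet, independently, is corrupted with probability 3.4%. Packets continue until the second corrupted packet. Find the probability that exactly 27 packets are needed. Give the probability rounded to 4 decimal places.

0.0127

Y = trial on which the second success occurs; negative binomial, r=2, p=0.034.
P(Y=27) = C(26,1) · p^2 · (1−p)^25
= 26 · 0.001156 · 0.42114 = 0.012658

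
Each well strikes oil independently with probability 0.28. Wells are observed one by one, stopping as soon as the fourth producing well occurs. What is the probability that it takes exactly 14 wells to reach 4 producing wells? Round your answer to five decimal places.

0.06581

Y = trial on which the fourth success occurs; negative binomial, r=4, p=0.28.
P(Y=14) = C(13,3) · p^4 · (1−p)^10
= 286 · 0.0061466 · 0.037439 = 0.0658147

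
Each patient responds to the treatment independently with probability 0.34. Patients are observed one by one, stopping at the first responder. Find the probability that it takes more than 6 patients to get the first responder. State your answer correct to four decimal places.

Y = number of patients to the first success; geometric, p = 0.34.
P(Y > 6) = P(first 6 all fail) = (1−p)^6 = 0.082654

0.0827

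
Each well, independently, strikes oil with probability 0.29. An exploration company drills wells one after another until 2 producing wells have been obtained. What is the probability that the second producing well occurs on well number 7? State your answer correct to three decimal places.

0.091

Y = trial on which the second success occurs; negative binomial, r=2, p=0.29.
P(Y=7) = C(6,1) · p^2 · (1−p)^5
= 6 · 0.0841 · 0.18042 = 0.09104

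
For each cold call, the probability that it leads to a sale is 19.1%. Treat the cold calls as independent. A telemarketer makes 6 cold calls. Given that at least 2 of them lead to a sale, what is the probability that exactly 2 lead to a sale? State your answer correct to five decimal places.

X ~ Binomial(6, 0.191). Want P(X=2 | X≥2) = P(X=2) / P(X≥2).
P(X=2) = C(6,2)·0.191^2·0.809^4 = 0.2343970
P(X≥2) = 1 − 0.2803439 − 0.3971250 = 0.3225311
Ratio = 0.2343970 / 0.3225311 = 0.7267424

0.72674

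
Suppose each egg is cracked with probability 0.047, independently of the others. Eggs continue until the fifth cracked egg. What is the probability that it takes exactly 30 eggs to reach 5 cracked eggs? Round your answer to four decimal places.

0.0016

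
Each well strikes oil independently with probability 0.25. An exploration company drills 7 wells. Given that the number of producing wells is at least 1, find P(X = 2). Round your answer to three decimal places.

0.359

X ~ Binomial(7, 0.25). Want P(X=2 | X≥1) = P(X=2) / P(X≥1).
P(X=2) = C(7,2)·0.25^2·0.75^5 = 0.31146
P(X≥1) = 1 − 0.13348 = 0.86652
Ratio = 0.31146 / 0.86652 = 0.35944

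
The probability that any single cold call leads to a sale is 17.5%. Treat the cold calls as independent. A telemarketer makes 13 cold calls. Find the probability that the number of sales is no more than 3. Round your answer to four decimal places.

0.8199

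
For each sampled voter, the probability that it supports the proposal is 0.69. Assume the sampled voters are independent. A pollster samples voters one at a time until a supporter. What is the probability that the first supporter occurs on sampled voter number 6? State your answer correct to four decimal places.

Geometric (trials to first success), p = 0.69.
P(Y = 6) = (1−p)^5 · p = 0.0028629 · 0.69 = 0.001975

0.0020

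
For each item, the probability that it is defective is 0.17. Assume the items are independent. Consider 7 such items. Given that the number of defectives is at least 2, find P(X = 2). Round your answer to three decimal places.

0.704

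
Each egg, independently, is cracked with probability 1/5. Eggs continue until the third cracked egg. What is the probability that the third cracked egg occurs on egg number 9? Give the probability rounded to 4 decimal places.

0.0587

Y = trial on which the third success occurs; negative binomial, r=3, p=0.20.
P(Y=9) = C(8,2) · p^3 · (1−p)^6
= 28 · 0.008 · 0.26214 = 0.058720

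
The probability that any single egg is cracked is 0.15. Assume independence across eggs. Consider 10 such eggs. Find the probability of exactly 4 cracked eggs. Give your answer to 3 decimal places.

0.040

X ~ Binomial(n=10, p=0.15).
P(X=4) = C(10,4) · p^4 · (1−p)^6
= 210 · 0.00050625 · 0.37715 = 0.04010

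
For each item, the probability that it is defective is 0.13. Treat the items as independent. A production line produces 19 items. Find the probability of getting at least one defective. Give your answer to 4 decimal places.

0.9291

P(at least one) = 1 − P(none) = 1 − (1 − 0.13)^19
= 1 − 0.070936 = 0.929064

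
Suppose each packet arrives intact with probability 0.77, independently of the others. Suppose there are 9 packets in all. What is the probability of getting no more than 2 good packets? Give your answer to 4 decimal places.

0.0008

X ~ Binomial(9, 0.77); P(X ≤ 2) = Σ C(9,k) p^k (1−p)^(9−k) over k:
  k=0: C(9,0)·0.77^0·0.23^9 = 0.000002
  k=1: C(9,1)·0.77^1·0.23^8 = 0.000054
  k=2: C(9,2)·0.77^2·0.23^7 = 0.000727
Total = 0.000783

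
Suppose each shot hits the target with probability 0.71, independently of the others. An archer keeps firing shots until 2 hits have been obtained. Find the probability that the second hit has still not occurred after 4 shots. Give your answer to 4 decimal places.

Needing more than 4 shots ⇔ fewer than 2 successes in the first 4. With X ~ Binomial(4, 0.71), P(Y > 4) = P(X ≤ 1).
  k=0: C(4,0)·0.71^0·0.29^4 = 0.007073
  k=1: C(4,1)·0.71^1·0.29^3 = 0.069265
P(X ≤ 1) = 0.076338

0.0763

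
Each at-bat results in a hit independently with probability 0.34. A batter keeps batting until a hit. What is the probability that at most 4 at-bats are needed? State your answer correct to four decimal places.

0.8103

Y = number of at-bats to the first success; geometric, p = 0.34.
P(Y ≤ 4) = 1 − (1−p)^4 = 1 − 0.189747 = 0.810253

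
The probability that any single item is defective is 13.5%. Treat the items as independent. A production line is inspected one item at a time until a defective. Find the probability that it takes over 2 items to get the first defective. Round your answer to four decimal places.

Y = number of items to the first success; geometric, p = 0.135.
P(Y > 2) = P(first 2 all fail) = (1−p)^2 = 0.748225

0.7482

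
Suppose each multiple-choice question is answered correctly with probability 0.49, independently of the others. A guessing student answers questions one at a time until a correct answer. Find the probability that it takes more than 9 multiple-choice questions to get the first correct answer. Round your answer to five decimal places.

0.00233

Y = number of multiple-choice questions to the first success; geometric, p = 0.49.
P(Y > 9) = P(first 9 all fail) = (1−p)^9 = 0.0023342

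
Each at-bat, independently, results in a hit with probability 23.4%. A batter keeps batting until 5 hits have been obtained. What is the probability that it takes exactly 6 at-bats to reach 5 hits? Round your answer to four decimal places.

0.0027

Y = trial on which the fifth success occurs; negative binomial, r=5, p=0.234.
P(Y=6) = C(5,4) · p^5 · (1−p)^1
= 5 · 0.00070158 · 0.766 = 0.002687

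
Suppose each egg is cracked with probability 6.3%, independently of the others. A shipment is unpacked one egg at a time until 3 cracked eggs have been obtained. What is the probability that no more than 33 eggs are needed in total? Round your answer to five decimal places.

Finishing within 33 eggs ⇔ at least 3 successes in the first 33. With X ~ Binomial(33, 0.063), P(Y ≤ 33) = 1 − P(X ≤ 2).
  k=0: C(33,0)·0.063^0·0.937^33 = 0.1167902
  k=1: C(33,1)·0.063^1·0.937^32 = 0.2591322
  k=2: C(33,2)·0.063^2·0.937^31 = 0.2787676
1 − 0.6546901 = 0.3453099

0.34531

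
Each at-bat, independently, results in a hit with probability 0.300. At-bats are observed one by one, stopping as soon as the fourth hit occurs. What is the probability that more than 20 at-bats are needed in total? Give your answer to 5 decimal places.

0.10709

Needing more than 20 at-bats ⇔ fewer than 4 successes in the first 20. With X ~ Binomial(20, 0.30), P(Y > 20) = P(X ≤ 3).
  k=0: C(20,0)·0.30^0·0.70^20 = 0.0007979
  k=1: C(20,1)·0.30^1·0.70^19 = 0.0068393
  k=2: C(20,2)·0.30^2·0.70^18 = 0.0278459
  k=3: C(20,3)·0.30^3·0.70^17 = 0.0716037
P(X ≤ 3) = 0.1070868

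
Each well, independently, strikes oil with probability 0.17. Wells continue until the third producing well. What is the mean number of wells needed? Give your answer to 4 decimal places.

17.6471

Y = total wells until the third success; negative binomial with r=3, p=0.17.
E[Y] = r / p = 3 / 0.17 = 17.647059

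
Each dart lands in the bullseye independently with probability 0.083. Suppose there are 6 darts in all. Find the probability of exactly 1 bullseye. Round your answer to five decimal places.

X ~ Binomial(n=6, p=0.083).
P(X=1) = C(6,1) · p^1 · (1−p)^5
= 6 · 0.083 · 0.64841 = 0.3229059

0.32291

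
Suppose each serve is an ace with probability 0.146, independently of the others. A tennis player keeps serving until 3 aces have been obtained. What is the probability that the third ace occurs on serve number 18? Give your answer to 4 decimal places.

Y = trial on which the third success occurs; negative binomial, r=3, p=0.146.
P(Y=18) = C(17,2) · p^3 · (1−p)^15
= 136 · 0.0031121 · 0.093728 = 0.039670

0.0397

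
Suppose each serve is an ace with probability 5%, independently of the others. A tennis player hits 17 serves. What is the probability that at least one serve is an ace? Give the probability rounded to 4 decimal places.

0.5819

P(at least one) = 1 − P(none) = 1 − (1 − 0.05)^17
= 1 − 0.418120 = 0.581880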